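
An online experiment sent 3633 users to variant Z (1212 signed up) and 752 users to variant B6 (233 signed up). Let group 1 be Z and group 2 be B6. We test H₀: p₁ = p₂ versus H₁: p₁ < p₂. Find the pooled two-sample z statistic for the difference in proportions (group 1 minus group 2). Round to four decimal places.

z = 1.2622

p̂₁ = 1212/3633 ≈ 0.333609, p̂₂ = 233/752 ≈ 0.309840.
Pooled p̂ = (1212+233)/(3633+752) = 1445/4385 = 0.329532.
SE = √(0.220941 × 0.00160504) = 0.018831.
z = (0.333609 − 0.309840)/0.018831 = 0.023769/0.018831 = 1.2622.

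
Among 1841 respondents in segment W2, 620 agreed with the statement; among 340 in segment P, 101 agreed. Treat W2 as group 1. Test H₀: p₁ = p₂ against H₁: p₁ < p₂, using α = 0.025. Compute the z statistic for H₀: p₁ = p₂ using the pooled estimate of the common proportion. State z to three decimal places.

p̂₁ = 620/1841 = 0.33677, p̂₂ = 101/340 = 0.29706.
Pooled p̂ = (620+101)/(1841+340) = 721/2181 = 0.33058.
SE = √(0.221298 × 0.00348436) = 0.02777.
z = (0.33677 − 0.29706)/0.02777 = 0.03971/0.02777 = 1.430.
p-value = P(Z < 1.430) ≈ 0.9237. With α = 0.025, fail to reject H₀.

z = 1.430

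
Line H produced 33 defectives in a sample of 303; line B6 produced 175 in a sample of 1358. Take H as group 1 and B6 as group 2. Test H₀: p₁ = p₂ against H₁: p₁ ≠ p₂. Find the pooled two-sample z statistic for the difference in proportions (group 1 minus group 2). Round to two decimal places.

z = -0.95

p̂₁ = 33/303 = 0.1089, p̂₂ = 175/1358 = 0.1289.
Pooled p̂ = (33+175)/(303+1358) = 208/1661 = 0.1252.
SE = √(0.109544 × 0.00403671) = 0.0210.
z = (0.1089 − 0.1289)/0.0210 = -0.0200/0.0210 = -0.95.
Two-sided p-value ≈ 2·Φ(−0.949) = 0.3426.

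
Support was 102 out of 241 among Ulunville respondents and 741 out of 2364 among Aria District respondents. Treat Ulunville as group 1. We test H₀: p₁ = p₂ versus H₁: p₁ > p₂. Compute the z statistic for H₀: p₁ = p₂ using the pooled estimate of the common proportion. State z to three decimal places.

p̂₁ = 102/241 = 0.42324, p̂₂ = 741/2364 = 0.31345.
Pooled p̂ = (102+741)/(241+2364) = 843/2605 = 0.32361.
SE = √(p̂(1−p̂)(1/n₁+1/n₂)) = √(0.32361·0.67639·0.00457239) = √(0.00100083) = 0.03164.
z = (0.42324 − 0.31345)/0.03164 = 0.10979/0.03164 = 3.470.

z = 3.470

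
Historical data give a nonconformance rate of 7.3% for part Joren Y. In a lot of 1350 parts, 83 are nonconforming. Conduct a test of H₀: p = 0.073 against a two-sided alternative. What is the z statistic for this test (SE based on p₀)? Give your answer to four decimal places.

p̂ = 83/1350 ≈ 0.0614815.
SE = √(p₀(1−p₀)/n) = √(0.067671/1350) = 0.0070800.
z = (0.0614815 − 0.073)/0.0070800 = -0.0115185/0.0070800 = -1.6269.

z = -1.6269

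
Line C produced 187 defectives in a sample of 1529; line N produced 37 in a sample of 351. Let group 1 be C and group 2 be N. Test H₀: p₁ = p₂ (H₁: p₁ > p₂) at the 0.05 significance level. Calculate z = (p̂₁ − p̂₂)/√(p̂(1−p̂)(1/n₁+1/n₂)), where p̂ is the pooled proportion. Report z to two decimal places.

z = 0.88

p̂₁ = 187/1529 = 0.1223, p̂₂ = 37/351 = 0.1054.
Pooled p̂ = (187+37)/(1529+351) = 224/1880 = 0.1191.
SE = √(0.104952 × 0.00350303) = 0.0192.
z = (0.1223 − 0.1054)/0.0192 = 0.0169/0.0192 = 0.88.
p-value = P(Z > 0.881) ≈ 0.1892; since p > α = 0.05, fail to reject H₀.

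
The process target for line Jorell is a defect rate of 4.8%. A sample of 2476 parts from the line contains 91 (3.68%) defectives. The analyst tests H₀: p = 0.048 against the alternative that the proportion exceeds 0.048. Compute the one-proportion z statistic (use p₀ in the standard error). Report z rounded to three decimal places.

z = -2.618

p̂ = 91/2476 = 0.036753.
Standard error under H₀: √(0.048×0.952/2476) = 0.004296.
z = (0.036753 − 0.048)/0.004296 = -0.011247/0.004296 = -2.618.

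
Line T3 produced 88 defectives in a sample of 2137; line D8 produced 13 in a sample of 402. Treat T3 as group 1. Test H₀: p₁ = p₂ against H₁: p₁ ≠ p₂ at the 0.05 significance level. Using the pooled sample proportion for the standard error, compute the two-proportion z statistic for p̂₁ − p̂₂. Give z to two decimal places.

z = 0.83

p̂₁ = 88/2137 = 0.04118, p̂₂ = 13/402 = 0.03234.
Pooled p̂ = (88+13)/(2137+402) = 101/2539 = 0.03978.
SE = √(0.038197 × 0.00295551) = 0.01063.
z = (0.04118 − 0.03234)/0.01063 = 0.00884/0.01063 = 0.83.
Two-sided p-value ≈ 2·Φ(−0.832) = 0.4054; since p > α = 0.05, fail to reject H₀.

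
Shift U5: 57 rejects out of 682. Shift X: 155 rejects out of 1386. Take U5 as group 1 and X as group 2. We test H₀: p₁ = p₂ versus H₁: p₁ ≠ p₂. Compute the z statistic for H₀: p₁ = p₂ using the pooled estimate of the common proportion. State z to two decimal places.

p̂₁ = 57/682 ≈ 0.0836, p̂₂ = 155/1386 ≈ 0.1118.
Pooled p̂ = (57+155)/(682+1386) = 212/2068 = 0.1025.
SE = √(p̂(1−p̂)(1/n₁+1/n₂)) = √(0.1025·0.8975·0.00218778) = √(0.000201287) = 0.0142.
z = (0.0836 − 0.1118)/0.0142 = -0.0282/0.0142 = -1.99.

z = -1.99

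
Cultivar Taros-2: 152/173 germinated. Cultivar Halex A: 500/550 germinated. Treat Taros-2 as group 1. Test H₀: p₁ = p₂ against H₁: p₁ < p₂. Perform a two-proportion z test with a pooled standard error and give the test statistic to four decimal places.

z = -1.1749

p̂₁ = 152/173 ≈ 0.878613, p̂₂ = 500/550 ≈ 0.909091.
Pooled p̂ = (152+500)/(173+550) = 652/723 = 0.901798.
SE = √(0.0885583 × 0.00759853) = 0.025941.
z = (0.878613 − 0.909091)/0.025941 = -0.030478/0.025941 = -1.1749.
p-value = P(Z < -1.175) ≈ 0.1200.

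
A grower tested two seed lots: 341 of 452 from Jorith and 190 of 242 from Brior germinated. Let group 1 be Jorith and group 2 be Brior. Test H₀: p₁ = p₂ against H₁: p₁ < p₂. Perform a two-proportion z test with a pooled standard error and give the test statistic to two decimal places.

z = -0.91

p̂₁ = 341/452 ≈ 0.7544, p̂₂ = 190/242 ≈ 0.7851.
Pooled p̂ = (341+190)/(452+242) = 531/694 = 0.7651.
SE = √(p̂(1−p̂)(1/n₁+1/n₂)) = √(0.7651·0.2349·0.00634462) = √(0.00114017) = 0.0338.
z = (0.7544 − 0.7851)/0.0338 = -0.0307/0.0338 = -0.91.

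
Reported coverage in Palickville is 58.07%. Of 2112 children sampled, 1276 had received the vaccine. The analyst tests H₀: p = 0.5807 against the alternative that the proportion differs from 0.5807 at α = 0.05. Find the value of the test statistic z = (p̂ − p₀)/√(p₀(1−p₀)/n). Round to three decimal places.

z = 2.186

p̂ = 1276/2112 = 0.604167.
Standard error under H₀: √(0.5807×0.4193/2112) = 0.010737.
z = (0.604167 − 0.5807)/0.010737 = 0.023467/0.010737 = 2.186.
Two-sided p-value ≈ 2·Φ(−2.186) = 0.0288; since p < α = 0.05, reject H₀.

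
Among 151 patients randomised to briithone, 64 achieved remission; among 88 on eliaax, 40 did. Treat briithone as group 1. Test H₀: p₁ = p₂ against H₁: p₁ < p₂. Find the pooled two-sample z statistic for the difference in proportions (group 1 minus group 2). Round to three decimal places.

p̂₁ = 64/151 = 0.42384, p̂₂ = 40/88 = 0.45455.
Pooled p̂ = (64+40)/(151+88) = 104/239 = 0.43515.
SE = √(0.245794 × 0.0179862) = 0.06649.
z = (0.42384 − 0.45455)/0.06649 = -0.03071/0.06649 = -0.462.
p-value = P(Z < -0.462) ≈ 0.3221.

z = -0.462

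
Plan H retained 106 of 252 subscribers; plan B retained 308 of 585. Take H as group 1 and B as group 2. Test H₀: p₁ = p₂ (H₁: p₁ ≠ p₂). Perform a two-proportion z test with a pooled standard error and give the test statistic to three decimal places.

p̂₁ = 106/252 ≈ 0.42063, p̂₂ = 308/585 ≈ 0.52650.
Pooled p̂ = (106+308)/(252+585) = 414/837 = 0.49462.
SE = √(0.249971 × 0.00567766) = 0.03767.
z = (0.42063 − 0.52650)/0.03767 = -0.10587/0.03767 = -2.810.

z = -2.810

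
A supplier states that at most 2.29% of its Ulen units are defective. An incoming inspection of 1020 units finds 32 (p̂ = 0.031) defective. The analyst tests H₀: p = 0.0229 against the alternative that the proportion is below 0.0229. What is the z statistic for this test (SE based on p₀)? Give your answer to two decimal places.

z = 1.81

p̂ = 32/1020 = 0.0314.
Standard error under H₀: √(0.0229×0.9771/1020) = 0.0047.
z = (0.0314 − 0.0229)/0.0047 = 0.0085/0.0047 = 1.81.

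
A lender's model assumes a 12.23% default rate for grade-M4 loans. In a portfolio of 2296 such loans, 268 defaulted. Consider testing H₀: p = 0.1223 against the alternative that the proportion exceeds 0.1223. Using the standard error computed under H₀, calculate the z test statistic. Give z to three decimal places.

p̂ = 268/2296 = 0.116725.
SE = √(p₀(1−p₀)/n) = √(0.10734/2296) = 0.006838.
z = (0.116725 − 0.1223)/0.006838 = -0.005575/0.006838 = -0.815.
p-value = P(Z > -0.815) ≈ 0.7926.

z = -0.815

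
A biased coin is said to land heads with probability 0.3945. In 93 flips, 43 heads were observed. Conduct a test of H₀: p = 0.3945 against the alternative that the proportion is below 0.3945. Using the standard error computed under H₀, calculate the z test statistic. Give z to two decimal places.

p̂ = 43/93 ≈ 0.4624.
Under H₀, SE = √(0.3945·0.6055/93) = √(0.00256849) = 0.0507.
z = (0.4624 − 0.3945)/0.0507 = 0.0679/0.0507 = 1.34.
p-value = P(Z < 1.339) ≈ 0.9097.

z = 1.34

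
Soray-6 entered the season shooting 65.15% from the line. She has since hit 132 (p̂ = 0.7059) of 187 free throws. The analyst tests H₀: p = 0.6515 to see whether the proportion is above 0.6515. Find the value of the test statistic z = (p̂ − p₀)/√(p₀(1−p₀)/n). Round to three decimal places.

p̂ = 132/187 = 0.70588.
Standard error under H₀: √(0.6515×0.3485/187) = 0.03484.
z = (0.70588 − 0.6515)/0.03484 = 0.05438/0.03484 = 1.561.

z = 1.561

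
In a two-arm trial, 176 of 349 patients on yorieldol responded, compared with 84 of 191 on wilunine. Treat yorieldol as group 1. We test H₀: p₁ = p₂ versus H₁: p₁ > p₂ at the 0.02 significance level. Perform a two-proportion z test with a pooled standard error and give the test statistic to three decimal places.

p̂₁ = 176/349 = 0.504298, p̂₂ = 84/191 = 0.439791.
Pooled p̂ = (176+84)/(349+191) = 260/540 = 0.481481.
SE = √(p̂(1−p̂)(1/n₁+1/n₂)) = √(0.481481·0.518519·0.00810093) = √(0.00202245) = 0.044972.
z = (0.504298 − 0.439791)/0.044972 = 0.064507/0.044972 = 1.434.
p-value = P(Z > 1.434) ≈ 0.0757. With α = 0.02, fail to reject H₀.

z = 1.434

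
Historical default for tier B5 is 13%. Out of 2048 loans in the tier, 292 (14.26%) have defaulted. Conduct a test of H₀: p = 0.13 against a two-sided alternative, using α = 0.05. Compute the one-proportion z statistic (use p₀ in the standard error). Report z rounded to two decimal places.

z = 1.69

p̂ = 292/2048 = 0.14258.
Standard error under H₀: √(0.13×0.87/2048) = 0.00743.
z = (0.14258 − 0.13)/0.00743 = 0.01258/0.00743 = 1.69.
p-value = 2·P(Z > 1.693) ≈ 0.0905. With α = 0.05, fail to reject H₀.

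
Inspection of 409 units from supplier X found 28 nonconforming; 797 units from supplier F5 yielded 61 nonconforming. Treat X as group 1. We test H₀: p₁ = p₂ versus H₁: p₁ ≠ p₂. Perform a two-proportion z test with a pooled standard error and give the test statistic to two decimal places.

p̂₁ = 28/409 ≈ 0.06846, p̂₂ = 61/797 ≈ 0.07654.
Pooled p̂ = (28+61)/(409+797) = 89/1206 = 0.07380.
SE = √(p̂(1−p̂)(1/n₁+1/n₂)) = √(0.07380·0.92620·0.00369969) = √(0.00025288) = 0.01590.
z = (0.06846 − 0.07654)/0.01590 = -0.00808/0.01590 = -0.51.

z = -0.51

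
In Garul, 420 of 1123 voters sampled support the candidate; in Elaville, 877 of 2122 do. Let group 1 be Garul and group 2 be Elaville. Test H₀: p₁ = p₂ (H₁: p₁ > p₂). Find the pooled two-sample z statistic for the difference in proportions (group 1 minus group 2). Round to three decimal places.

z = -2.174

p̂₁ = 420/1123 ≈ 0.373998, p̂₂ = 877/2122 ≈ 0.413289.
Pooled p̂ = (420+877)/(1123+2122) = 1297/3245 = 0.399692.
SE = √(0.239938 × 0.00136173) = 0.018076.
z = (0.373998 − 0.413289)/0.018076 = -0.039291/0.018076 = -2.174.
p-value = P(Z > -2.174) ≈ 0.9851.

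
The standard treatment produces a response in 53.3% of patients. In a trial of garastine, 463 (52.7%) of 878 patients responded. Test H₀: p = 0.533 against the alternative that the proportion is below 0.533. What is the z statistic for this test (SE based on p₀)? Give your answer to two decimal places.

p̂ = 463/878 = 0.5273.
SE = √(p₀(1−p₀)/n) = √(0.24891/878) = 0.0168.
z = (0.5273 − 0.533)/0.0168 = -0.0057/0.0168 = -0.34.

z = -0.34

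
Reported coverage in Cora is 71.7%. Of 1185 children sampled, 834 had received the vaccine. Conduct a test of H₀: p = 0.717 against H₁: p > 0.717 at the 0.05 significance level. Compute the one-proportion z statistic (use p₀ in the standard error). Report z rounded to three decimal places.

z = -1.009

p̂ = 834/1185 ≈ 0.703797.
Under H₀, SE = √(0.717·0.283/1185) = √(0.000171233) = 0.013086.
z = (0.703797 − 0.717)/0.013086 = -0.013203/0.013086 = -1.009.
p-value = P(Z > -1.009) ≈ 0.8435, so at α = 0.05 we fail to reject H₀.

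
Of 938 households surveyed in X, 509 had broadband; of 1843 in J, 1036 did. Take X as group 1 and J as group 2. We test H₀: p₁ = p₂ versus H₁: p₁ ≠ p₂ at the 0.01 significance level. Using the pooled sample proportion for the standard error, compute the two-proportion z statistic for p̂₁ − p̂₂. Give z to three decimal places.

p̂₁ = 509/938 = 0.54264, p̂₂ = 1036/1843 = 0.56213.
Pooled p̂ = (509+1036)/(938+1843) = 1545/2781 = 0.55556.
SE = √(p̂(1−p̂)(1/n₁+1/n₂)) = √(0.55556·0.44444·0.00160869) = √(0.000397208) = 0.01993.
z = (0.54264 − 0.56213)/0.01993 = -0.01949/0.01993 = -0.978.
Two-sided p-value ≈ 2·Φ(−0.978) = 0.3283; since p > α = 0.01, fail to reject H₀.

z = -0.978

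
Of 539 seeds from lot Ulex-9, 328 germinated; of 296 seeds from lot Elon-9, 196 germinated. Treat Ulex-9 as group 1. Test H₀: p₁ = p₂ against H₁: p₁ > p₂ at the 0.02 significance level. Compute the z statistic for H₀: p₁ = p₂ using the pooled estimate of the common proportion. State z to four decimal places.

z = -1.5333

p̂₁ = 328/539 = 0.608534, p̂₂ = 196/296 = 0.662162.
Pooled p̂ = (328+196)/(539+296) = 524/835 = 0.627545.
SE = √(0.233732 × 0.00523367) = 0.034975.
z = (0.608534 − 0.662162)/0.034975 = -0.053628/0.034975 = -1.5333.
p-value = P(Z > -1.533) ≈ 0.9374. With α = 0.02, fail to reject H₀.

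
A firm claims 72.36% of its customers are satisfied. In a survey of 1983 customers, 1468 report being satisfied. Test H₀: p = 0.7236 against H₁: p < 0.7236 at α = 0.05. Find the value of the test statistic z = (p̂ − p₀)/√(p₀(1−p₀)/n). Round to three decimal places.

z = 1.662

p̂ = 1468/1983 = 0.74029.
SE = √(p₀(1−p₀)/n) = √(0.2/1983) = 0.01004.
z = (0.74029 − 0.7236)/0.01004 = 0.01669/0.01004 = 1.662.
p-value = P(Z < 1.662) ≈ 0.9518, so at α = 0.05 we fail to reject H₀.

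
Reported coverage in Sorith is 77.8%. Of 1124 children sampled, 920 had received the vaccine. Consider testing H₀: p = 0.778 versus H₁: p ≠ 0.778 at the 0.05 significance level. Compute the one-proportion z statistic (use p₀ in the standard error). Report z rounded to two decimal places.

z = 3.27

p̂ = 920/1124 = 0.8185.
Standard error under H₀: √(0.778×0.222/1124) = 0.0124.
z = (0.8185 − 0.778)/0.0124 = 0.0405/0.0124 = 3.27.
Two-sided p-value ≈ 2·Φ(−3.268) = 0.0011; since p < α = 0.05, reject H₀.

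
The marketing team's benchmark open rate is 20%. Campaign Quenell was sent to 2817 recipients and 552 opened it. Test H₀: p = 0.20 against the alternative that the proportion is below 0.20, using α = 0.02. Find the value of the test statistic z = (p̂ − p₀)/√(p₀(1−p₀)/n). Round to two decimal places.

p̂ = 552/2817 ≈ 0.19595.
SE = √(p₀(1−p₀)/n) = √(0.16/2817) = 0.00754.
z = (0.19595 − 0.2)/0.00754 = -0.00405/0.00754 = -0.54.
p-value = P(Z < -0.537) ≈ 0.2956. With α = 0.02, fail to reject H₀.

z = -0.54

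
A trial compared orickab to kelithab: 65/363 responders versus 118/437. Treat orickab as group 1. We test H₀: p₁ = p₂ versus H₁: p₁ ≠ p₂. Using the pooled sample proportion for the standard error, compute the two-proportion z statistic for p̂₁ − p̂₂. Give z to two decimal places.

p̂₁ = 65/363 ≈ 0.1791, p̂₂ = 118/437 ≈ 0.2700.
Pooled p̂ = (65+118)/(363+437) = 183/800 = 0.2288.
SE = √(p̂(1−p̂)(1/n₁+1/n₂)) = √(0.2288·0.7712·0.00504315) = √(0.00088973) = 0.0298.
z = (0.1791 − 0.2700)/0.0298 = -0.0909/0.0298 = -3.05.
Two-sided p-value ≈ 2·Φ(−3.049) = 0.0023.

z = -3.05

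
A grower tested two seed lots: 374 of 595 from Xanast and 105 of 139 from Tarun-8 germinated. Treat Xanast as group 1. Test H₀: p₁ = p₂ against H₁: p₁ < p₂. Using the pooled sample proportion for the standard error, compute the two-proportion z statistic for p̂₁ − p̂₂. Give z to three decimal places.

p̂₁ = 374/595 = 0.62857, p̂₂ = 105/139 = 0.75540.
Pooled p̂ = (374+105)/(595+139) = 479/734 = 0.65259.
SE = √(p̂(1−p̂)(1/n₁+1/n₂)) = √(0.65259·0.34741·0.00887492) = √(0.00201209) = 0.04486.
z = (0.62857 − 0.75540)/0.04486 = -0.12683/0.04486 = -2.827.
p-value = P(Z < -2.827) ≈ 0.0023.

z = -2.827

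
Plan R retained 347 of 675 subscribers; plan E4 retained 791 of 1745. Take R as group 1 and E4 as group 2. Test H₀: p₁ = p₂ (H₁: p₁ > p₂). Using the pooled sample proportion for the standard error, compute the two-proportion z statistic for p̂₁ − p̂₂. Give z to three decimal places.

z = 2.687

p̂₁ = 347/675 = 0.51407, p̂₂ = 791/1745 = 0.45330.
Pooled p̂ = (347+791)/(675+1745) = 1138/2420 = 0.47025.
SE = √(0.249115 × 0.00205455) = 0.02262.
z = (0.51407 − 0.45330)/0.02262 = 0.06077/0.02262 = 2.687.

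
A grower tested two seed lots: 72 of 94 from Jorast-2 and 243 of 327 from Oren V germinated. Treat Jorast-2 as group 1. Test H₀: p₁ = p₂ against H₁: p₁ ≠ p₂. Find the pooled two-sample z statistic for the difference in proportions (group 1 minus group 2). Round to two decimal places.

p̂₁ = 72/94 = 0.7660, p̂₂ = 243/327 = 0.7431.
Pooled p̂ = (72+243)/(94+327) = 315/421 = 0.7482.
SE = √(p̂(1−p̂)(1/n₁+1/n₂)) = √(0.7482·0.2518·0.0136964) = √(0.00258023) = 0.0508.
z = (0.7660 − 0.7431)/0.0508 = 0.0229/0.0508 = 0.45.
Two-sided p-value ≈ 2·Φ(−0.450) = 0.6530.

z = 0.45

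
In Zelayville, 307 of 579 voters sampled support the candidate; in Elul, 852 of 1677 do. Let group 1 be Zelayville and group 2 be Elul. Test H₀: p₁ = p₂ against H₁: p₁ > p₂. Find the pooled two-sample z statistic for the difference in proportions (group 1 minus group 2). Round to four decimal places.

z = 0.9204

p̂₁ = 307/579 ≈ 0.530225, p̂₂ = 852/1677 ≈ 0.508050.
Pooled p̂ = (307+852)/(579+1677) = 1159/2256 = 0.513741.
SE = √(0.249811 × 0.00232342) = 0.024092.
z = (0.530225 − 0.508050)/0.024092 = 0.022175/0.024092 = 0.9204.
p-value = P(Z > 0.920) ≈ 0.1787.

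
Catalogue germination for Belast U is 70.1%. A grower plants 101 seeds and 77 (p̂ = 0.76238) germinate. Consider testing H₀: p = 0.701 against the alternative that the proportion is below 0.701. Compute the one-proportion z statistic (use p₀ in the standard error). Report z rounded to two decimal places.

z = 1.35

p̂ = 77/101 = 0.7624.
Standard error under H₀: √(0.701×0.299/101) = 0.0456.
z = (0.7624 − 0.701)/0.0456 = 0.0614/0.0456 = 1.35.
p-value = P(Z < 1.347) ≈ 0.9111.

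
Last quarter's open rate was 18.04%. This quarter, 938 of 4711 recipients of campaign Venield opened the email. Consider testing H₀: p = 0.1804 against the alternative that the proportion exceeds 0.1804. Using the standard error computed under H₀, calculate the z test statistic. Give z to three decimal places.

p̂ = 938/4711 ≈ 0.1991085.
SE = √(p₀(1−p₀)/n) = √(0.14786/4711) = 0.0056023.
z = (0.1991085 − 0.1804)/0.0056023 = 0.0187085/0.0056023 = 3.339.
p-value = P(Z > 3.339) ≈ 0.0004.

z = 3.339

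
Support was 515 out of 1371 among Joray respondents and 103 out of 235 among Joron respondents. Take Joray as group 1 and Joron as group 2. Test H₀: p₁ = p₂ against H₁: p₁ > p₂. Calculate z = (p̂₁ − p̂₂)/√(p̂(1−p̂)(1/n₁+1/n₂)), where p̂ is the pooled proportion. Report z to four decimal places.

z = -1.8241

p̂₁ = 515/1371 ≈ 0.375638, p̂₂ = 103/235 ≈ 0.438298.
Pooled p̂ = (515+103)/(1371+235) = 618/1606 = 0.384807.
SE = √(0.236731 × 0.00498471) = 0.034352.
z = (0.375638 − 0.438298)/0.034352 = -0.062660/0.034352 = -1.8241.
p-value = P(Z > -1.824) ≈ 0.9659.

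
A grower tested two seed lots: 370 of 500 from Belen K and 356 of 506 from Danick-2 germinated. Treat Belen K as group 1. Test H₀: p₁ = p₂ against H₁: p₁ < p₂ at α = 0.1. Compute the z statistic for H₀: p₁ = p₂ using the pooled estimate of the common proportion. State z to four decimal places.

z = 1.2895

p̂₁ = 370/500 ≈ 0.740000, p̂₂ = 356/506 ≈ 0.703557.
Pooled p̂ = (370+356)/(500+506) = 726/1006 = 0.721670.
SE = √(0.200862 × 0.00397628) = 0.028261.
z = (0.740000 − 0.703557)/0.028261 = 0.036443/0.028261 = 1.2895.
p-value = P(Z < 1.290) ≈ 0.9014. With α = 0.1, fail to reject H₀.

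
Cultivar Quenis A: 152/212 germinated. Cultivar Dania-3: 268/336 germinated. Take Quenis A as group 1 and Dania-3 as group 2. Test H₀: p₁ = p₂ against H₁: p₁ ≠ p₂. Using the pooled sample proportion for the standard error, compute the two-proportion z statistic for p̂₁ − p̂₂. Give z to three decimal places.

p̂₁ = 152/212 ≈ 0.71698, p̂₂ = 268/336 ≈ 0.79762.
Pooled p̂ = (152+268)/(212+336) = 420/548 = 0.76642.
SE = √(0.179019 × 0.00769317) = 0.03711.
z = (0.71698 − 0.79762)/0.03711 = -0.08064/0.03711 = -2.173.
p-value = 2·P(Z > 2.173) ≈ 0.0298.

z = -2.173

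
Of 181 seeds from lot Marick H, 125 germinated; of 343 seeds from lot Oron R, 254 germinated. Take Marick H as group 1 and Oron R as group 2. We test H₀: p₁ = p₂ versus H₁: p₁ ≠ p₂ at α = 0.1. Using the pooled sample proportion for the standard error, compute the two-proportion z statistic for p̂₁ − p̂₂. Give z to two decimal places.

z = -1.21

p̂₁ = 125/181 = 0.6906, p̂₂ = 254/343 = 0.7405.
Pooled p̂ = (125+254)/(181+343) = 379/524 = 0.7233.
SE = √(p̂(1−p̂)(1/n₁+1/n₂)) = √(0.7233·0.2767·0.00844031) = √(0.00168929) = 0.0411.
z = (0.6906 − 0.7405)/0.0411 = -0.0499/0.0411 = -1.21.
Two-sided p-value ≈ 2·Φ(−1.214) = 0.2246; since p > α = 0.1, fail to reject H₀.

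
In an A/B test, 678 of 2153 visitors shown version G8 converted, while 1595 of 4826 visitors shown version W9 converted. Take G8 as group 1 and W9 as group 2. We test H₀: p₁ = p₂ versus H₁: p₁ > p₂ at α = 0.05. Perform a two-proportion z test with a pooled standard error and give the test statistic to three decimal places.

z = -1.284

p̂₁ = 678/2153 ≈ 0.314909, p̂₂ = 1595/4826 ≈ 0.330501.
Pooled p̂ = (678+1595)/(2153+4826) = 2273/6979 = 0.325691.
SE = √(0.219616 × 0.000671679) = 0.012145.
z = (0.314909 − 0.330501)/0.012145 = -0.015592/0.012145 = -1.284.
p-value = P(Z > -1.284) ≈ 0.9004; since p > α = 0.05, fail to reject H₀.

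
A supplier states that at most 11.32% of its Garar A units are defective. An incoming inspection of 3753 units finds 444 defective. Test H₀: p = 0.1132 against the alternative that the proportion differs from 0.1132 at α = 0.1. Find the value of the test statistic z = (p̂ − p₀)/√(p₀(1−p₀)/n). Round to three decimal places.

p̂ = 444/3753 = 0.118305.
Under H₀, SE = √(0.1132·0.8868/3753) = √(2.67481e-05) = 0.005172.
z = (0.118305 − 0.1132)/0.005172 = 0.005105/0.005172 = 0.987.
p-value = 2·P(Z > 0.987) ≈ 0.3236; since p > α = 0.1, fail to reject H₀.

z = 0.987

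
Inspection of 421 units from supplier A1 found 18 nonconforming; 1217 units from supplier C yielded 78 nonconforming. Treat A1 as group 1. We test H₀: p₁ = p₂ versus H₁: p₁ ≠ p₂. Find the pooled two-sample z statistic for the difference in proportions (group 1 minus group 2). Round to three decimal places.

z = -1.607

p̂₁ = 18/421 = 0.042755, p̂₂ = 78/1217 = 0.064092.
Pooled p̂ = (18+78)/(421+1217) = 96/1638 = 0.058608.
SE = √(0.0551732 × 0.00319699) = 0.013281.
z = (0.042755 − 0.064092)/0.013281 = -0.021337/0.013281 = -1.607.
p-value = 2·P(Z > 1.607) ≈ 0.1082.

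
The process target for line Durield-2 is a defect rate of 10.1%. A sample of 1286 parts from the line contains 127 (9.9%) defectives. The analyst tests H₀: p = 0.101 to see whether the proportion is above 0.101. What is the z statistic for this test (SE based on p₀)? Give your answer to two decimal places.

z = -0.27

p̂ = 127/1286 ≈ 0.09876.
SE = √(p₀(1−p₀)/n) = √(0.090799/1286) = 0.00840.
z = (0.09876 − 0.101)/0.00840 = -0.00224/0.00840 = -0.27.
p-value = P(Z > -0.267) ≈ 0.6053.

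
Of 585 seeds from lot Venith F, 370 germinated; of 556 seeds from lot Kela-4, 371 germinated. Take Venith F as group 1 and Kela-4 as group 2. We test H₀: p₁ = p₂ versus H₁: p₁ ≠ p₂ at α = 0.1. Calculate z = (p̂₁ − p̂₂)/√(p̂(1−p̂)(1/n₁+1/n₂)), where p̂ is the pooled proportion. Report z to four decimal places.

z = -1.2310

p̂₁ = 370/585 ≈ 0.6324786, p̂₂ = 371/556 ≈ 0.6672662.
Pooled p̂ = (370+371)/(585+556) = 741/1141 = 0.6494303.
SE = √(p̂(1−p̂)(1/n₁+1/n₂)) = √(0.6494303·0.3505697·0.00350796) = √(0.00079866) = 0.0282606.
z = (0.6324786 − 0.6672662)/0.0282606 = -0.0347876/0.0282606 = -1.2310.
Two-sided p-value ≈ 2·Φ(−1.231) = 0.2183; since p > α = 0.1, fail to reject H₀.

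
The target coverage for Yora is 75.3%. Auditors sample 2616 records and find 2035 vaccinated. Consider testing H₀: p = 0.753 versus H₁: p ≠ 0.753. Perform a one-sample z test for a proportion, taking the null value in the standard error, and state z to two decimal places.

z = 2.95

p̂ = 2035/2616 = 0.77791.
SE = √(p₀(1−p₀)/n) = √(0.18599/2616) = 0.00843.
z = (0.77791 − 0.753)/0.00843 = 0.02491/0.00843 = 2.95.
Two-sided p-value ≈ 2·Φ(−2.954) = 0.0031.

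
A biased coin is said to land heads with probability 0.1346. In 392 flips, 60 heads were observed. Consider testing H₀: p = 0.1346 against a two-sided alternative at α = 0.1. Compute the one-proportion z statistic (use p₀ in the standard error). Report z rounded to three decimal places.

z = 1.071

p̂ = 60/392 = 0.15306.
Under H₀, SE = √(0.1346·0.8654/392) = √(0.00029715) = 0.01724.
z = (0.15306 − 0.1346)/0.01724 = 0.01846/0.01724 = 1.071.
p-value = 2·P(Z > 1.071) ≈ 0.2842; since p > α = 0.1, fail to reject H₀.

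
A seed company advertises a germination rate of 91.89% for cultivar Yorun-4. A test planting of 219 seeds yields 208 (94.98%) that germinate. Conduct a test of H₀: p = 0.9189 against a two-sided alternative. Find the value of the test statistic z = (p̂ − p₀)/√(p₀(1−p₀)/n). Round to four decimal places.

z = 1.6735

p̂ = 208/219 ≈ 0.9497717.
Under H₀, SE = √(0.9189·0.0811/219) = √(0.000340287) = 0.0184469.
z = (0.9497717 − 0.9189)/0.0184469 = 0.0308717/0.0184469 = 1.6735.
Two-sided p-value ≈ 2·Φ(−1.674) = 0.0942.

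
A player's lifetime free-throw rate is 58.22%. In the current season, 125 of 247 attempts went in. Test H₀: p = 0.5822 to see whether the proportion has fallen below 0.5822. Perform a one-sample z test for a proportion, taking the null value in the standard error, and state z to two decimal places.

z = -2.43

p̂ = 125/247 = 0.50607.
Under H₀, SE = √(0.5822·0.4178/247) = √(0.00098479) = 0.03138.
z = (0.50607 − 0.5822)/0.03138 = -0.07613/0.03138 = -2.43.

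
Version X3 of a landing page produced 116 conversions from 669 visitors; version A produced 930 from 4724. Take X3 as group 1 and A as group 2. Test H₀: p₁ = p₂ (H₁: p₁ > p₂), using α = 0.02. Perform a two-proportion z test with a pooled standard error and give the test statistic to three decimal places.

p̂₁ = 116/669 ≈ 0.173393, p̂₂ = 930/4724 ≈ 0.196867.
Pooled p̂ = (116+930)/(669+4724) = 1046/5393 = 0.193955.
SE = √(0.156337 × 0.00170645) = 0.016333.
z = (0.173393 − 0.196867)/0.016333 = -0.023474/0.016333 = -1.437.
p-value = P(Z > -1.437) ≈ 0.9247. With α = 0.02, fail to reject H₀.

z = -1.437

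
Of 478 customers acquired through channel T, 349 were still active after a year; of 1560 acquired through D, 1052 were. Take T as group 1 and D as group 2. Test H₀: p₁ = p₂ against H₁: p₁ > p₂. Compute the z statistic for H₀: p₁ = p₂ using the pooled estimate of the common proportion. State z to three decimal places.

z = 2.301

p̂₁ = 349/478 ≈ 0.730126, p̂₂ = 1052/1560 ≈ 0.674359.
Pooled p̂ = (349+1052)/(478+1560) = 1401/2038 = 0.687439.
SE = √(0.214867 × 0.00273308) = 0.024233.
z = (0.730126 − 0.674359)/0.024233 = 0.055767/0.024233 = 2.301.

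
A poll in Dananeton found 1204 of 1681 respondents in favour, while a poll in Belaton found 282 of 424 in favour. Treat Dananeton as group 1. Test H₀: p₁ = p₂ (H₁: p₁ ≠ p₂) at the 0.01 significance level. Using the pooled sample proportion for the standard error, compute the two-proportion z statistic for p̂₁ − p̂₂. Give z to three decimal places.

p̂₁ = 1204/1681 ≈ 0.71624, p̂₂ = 282/424 ≈ 0.66509.
Pooled p̂ = (1204+282)/(1681+424) = 1486/2105 = 0.70594.
SE = √(0.207589 × 0.00295337) = 0.02476.
z = (0.71624 − 0.66509)/0.02476 = 0.05115/0.02476 = 2.066.
Two-sided p-value ≈ 2·Φ(−2.066) = 0.0389; since p > α = 0.01, fail to reject H₀.

z = 2.066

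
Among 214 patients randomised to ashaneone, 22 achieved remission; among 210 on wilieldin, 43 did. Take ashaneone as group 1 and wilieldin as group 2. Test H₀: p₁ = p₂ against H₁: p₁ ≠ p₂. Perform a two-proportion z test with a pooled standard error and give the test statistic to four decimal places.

z = -2.9135

p̂₁ = 22/214 ≈ 0.102804, p̂₂ = 43/210 ≈ 0.204762.
Pooled p̂ = (22+43)/(214+210) = 65/424 = 0.153302.
SE = √(p̂(1−p̂)(1/n₁+1/n₂)) = √(0.153302·0.846698·0.0094348) = √(0.00122464) = 0.034995.
z = (0.102804 − 0.204762)/0.034995 = -0.101958/0.034995 = -2.9135.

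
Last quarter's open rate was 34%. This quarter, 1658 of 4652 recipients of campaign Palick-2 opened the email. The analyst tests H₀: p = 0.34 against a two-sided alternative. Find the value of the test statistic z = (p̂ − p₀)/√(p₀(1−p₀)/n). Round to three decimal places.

p̂ = 1658/4652 = 0.356406.
SE = √(p₀(1−p₀)/n) = √(0.2244/4652) = 0.006945.
z = (0.356406 − 0.34)/0.006945 = 0.016406/0.006945 = 2.362.
Two-sided p-value ≈ 2·Φ(−2.362) = 0.0182.

z = 2.362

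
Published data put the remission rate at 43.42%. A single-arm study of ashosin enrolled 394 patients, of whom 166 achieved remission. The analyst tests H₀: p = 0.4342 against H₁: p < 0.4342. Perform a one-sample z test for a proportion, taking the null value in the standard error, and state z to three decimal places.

z = -0.516

p̂ = 166/394 ≈ 0.42132.
SE = √(p₀(1−p₀)/n) = √(0.24567/394) = 0.02497.
z = (0.42132 − 0.4342)/0.02497 = -0.01288/0.02497 = -0.516.
p-value = P(Z < -0.516) ≈ 0.3030.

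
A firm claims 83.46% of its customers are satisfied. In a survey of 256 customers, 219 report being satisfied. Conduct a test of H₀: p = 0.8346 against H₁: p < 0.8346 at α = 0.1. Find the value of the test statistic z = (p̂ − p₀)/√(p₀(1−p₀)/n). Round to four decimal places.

z = 0.8987

p̂ = 219/256 ≈ 0.855469.
SE = √(p₀(1−p₀)/n) = √(0.13804/256) = 0.023221.
z = (0.855469 − 0.8346)/0.023221 = 0.020869/0.023221 = 0.8987.
p-value = P(Z < 0.899) ≈ 0.8156. With α = 0.1, fail to reject H₀.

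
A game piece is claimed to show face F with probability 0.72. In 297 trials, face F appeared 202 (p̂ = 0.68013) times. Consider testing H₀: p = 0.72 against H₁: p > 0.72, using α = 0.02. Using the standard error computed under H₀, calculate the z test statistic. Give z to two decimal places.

z = -1.53

p̂ = 202/297 = 0.6801.
Under H₀, SE = √(0.72·0.28/297) = √(0.000678788) = 0.0261.
z = (0.6801 − 0.72)/0.0261 = -0.0399/0.0261 = -1.53.
p-value = P(Z > -1.530) ≈ 0.9370; since p > α = 0.02, fail to reject H₀.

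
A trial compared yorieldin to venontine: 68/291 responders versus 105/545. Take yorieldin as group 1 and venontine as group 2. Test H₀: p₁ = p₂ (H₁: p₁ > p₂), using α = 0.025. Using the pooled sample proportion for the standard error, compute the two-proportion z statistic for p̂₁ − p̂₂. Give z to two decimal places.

p̂₁ = 68/291 ≈ 0.2337, p̂₂ = 105/545 ≈ 0.1927.
Pooled p̂ = (68+105)/(291+545) = 173/836 = 0.2069.
SE = √(0.164115 × 0.00527129) = 0.0294.
z = (0.2337 − 0.1927)/0.0294 = 0.0410/0.0294 = 1.39.
p-value = P(Z > 1.395) ≈ 0.0816, so at α = 0.025 we fail to reject H₀.

z = 1.39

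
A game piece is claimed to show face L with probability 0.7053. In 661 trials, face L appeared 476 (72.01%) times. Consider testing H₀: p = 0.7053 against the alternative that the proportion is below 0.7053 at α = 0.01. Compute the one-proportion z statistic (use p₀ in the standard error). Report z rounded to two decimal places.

p̂ = 476/661 = 0.7201.
SE = √(p₀(1−p₀)/n) = √(0.20785/661) = 0.0177.
z = (0.7201 − 0.7053)/0.0177 = 0.0148/0.0177 = 0.84.
p-value = P(Z < 0.836) ≈ 0.7984; since p > α = 0.01, fail to reject H₀.

z = 0.84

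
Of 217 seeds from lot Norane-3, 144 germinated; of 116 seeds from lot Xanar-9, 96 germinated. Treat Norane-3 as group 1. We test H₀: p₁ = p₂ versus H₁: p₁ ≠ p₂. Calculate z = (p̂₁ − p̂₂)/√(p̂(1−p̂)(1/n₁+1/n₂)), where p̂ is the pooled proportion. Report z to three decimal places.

z = -3.178

p̂₁ = 144/217 ≈ 0.66359, p̂₂ = 96/116 ≈ 0.82759.
Pooled p̂ = (144+96)/(217+116) = 240/333 = 0.72072.
SE = √(p̂(1−p̂)(1/n₁+1/n₂)) = √(0.72072·0.27928·0.013229) = √(0.00266276) = 0.05160.
z = (0.66359 − 0.82759)/0.05160 = -0.16400/0.05160 = -3.178.
Two-sided p-value ≈ 2·Φ(−3.178) = 0.0015.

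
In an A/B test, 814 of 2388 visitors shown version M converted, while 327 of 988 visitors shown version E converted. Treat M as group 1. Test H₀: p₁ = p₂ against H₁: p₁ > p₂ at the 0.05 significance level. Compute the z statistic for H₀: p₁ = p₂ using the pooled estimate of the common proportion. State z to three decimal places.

p̂₁ = 814/2388 = 0.34087, p̂₂ = 327/988 = 0.33097.
Pooled p̂ = (814+327)/(2388+988) = 1141/3376 = 0.33797.
SE = √(0.223748 × 0.00143091) = 0.01789.
z = (0.34087 − 0.33097)/0.01789 = 0.00990/0.01789 = 0.553.
p-value = P(Z > 0.553) ≈ 0.2900; since p > α = 0.05, fail to reject H₀.

z = 0.553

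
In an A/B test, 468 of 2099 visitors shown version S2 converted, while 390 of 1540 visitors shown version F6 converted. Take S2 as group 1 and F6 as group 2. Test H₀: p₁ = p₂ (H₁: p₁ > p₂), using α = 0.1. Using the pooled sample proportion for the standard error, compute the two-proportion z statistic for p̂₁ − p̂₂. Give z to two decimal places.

p̂₁ = 468/2099 = 0.2230, p̂₂ = 390/1540 = 0.2532.
Pooled p̂ = (468+390)/(2099+1540) = 858/3639 = 0.2358.
SE = √(0.180187 × 0.00112577) = 0.0142.
z = (0.2230 − 0.2532)/0.0142 = -0.0302/0.0142 = -2.13.
p-value = P(Z > -2.126) ≈ 0.9833. With α = 0.1, fail to reject H₀.

z = -2.13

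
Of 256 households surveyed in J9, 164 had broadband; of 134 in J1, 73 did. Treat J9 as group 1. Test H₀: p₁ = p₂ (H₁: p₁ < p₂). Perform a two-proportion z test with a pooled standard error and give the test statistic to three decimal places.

p̂₁ = 164/256 ≈ 0.64062, p̂₂ = 73/134 ≈ 0.54478.
Pooled p̂ = (164+73)/(256+134) = 237/390 = 0.60769.
SE = √(p̂(1−p̂)(1/n₁+1/n₂)) = √(0.60769·0.39231·0.0113689) = √(0.00271038) = 0.05206.
z = (0.64062 − 0.54478)/0.05206 = 0.09584/0.05206 = 1.841.

z = 1.841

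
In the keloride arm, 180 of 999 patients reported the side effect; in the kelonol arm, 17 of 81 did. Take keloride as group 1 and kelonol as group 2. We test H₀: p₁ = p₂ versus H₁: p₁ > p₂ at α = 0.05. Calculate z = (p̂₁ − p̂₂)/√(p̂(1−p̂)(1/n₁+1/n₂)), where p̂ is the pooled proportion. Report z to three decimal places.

z = -0.666

p̂₁ = 180/999 = 0.18018, p̂₂ = 17/81 = 0.20988.
Pooled p̂ = (180+17)/(999+81) = 197/1080 = 0.18241.
SE = √(p̂(1−p̂)(1/n₁+1/n₂)) = √(0.18241·0.81759·0.0133467) = √(0.00199046) = 0.04461.
z = (0.18018 − 0.20988)/0.04461 = -0.02970/0.04461 = -0.666.
p-value = P(Z > -0.666) ≈ 0.7472, so at α = 0.05 we fail to reject H₀.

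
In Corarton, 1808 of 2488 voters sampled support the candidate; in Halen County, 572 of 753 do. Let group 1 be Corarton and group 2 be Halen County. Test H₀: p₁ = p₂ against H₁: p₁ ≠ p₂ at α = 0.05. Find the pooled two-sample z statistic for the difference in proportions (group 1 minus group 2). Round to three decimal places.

p̂₁ = 1808/2488 ≈ 0.72669, p̂₂ = 572/753 ≈ 0.75963.
Pooled p̂ = (1808+572)/(2488+753) = 2380/3241 = 0.73434.
SE = √(0.195084 × 0.00172995) = 0.01837.
z = (0.72669 − 0.75963)/0.01837 = -0.03294/0.01837 = -1.793.
p-value = 2·P(Z > 1.793) ≈ 0.0730; since p > α = 0.05, fail to reject H₀.

z = -1.793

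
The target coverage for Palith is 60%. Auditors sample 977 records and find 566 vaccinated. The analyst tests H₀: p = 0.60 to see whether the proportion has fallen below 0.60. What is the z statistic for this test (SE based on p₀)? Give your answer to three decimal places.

p̂ = 566/977 = 0.579324.
Standard error under H₀: √(0.6×0.4/977) = 0.015673.
z = (0.579324 − 0.6)/0.015673 = -0.020676/0.015673 = -1.319.
p-value = P(Z < -1.319) ≈ 0.0936.

z = -1.319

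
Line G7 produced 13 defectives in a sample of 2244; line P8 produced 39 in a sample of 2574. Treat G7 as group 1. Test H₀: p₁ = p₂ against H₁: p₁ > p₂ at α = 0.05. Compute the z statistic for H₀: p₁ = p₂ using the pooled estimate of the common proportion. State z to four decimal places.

z = -3.1359

p̂₁ = 13/2244 = 0.0057932, p̂₂ = 39/2574 = 0.0151515.
Pooled p̂ = (13+39)/(2244+2574) = 52/4818 = 0.0107929.
SE = √(p̂(1−p̂)(1/n₁+1/n₂)) = √(0.0107929·0.9892071·0.000834133) = √(8.90552e-06) = 0.0029842.
z = (0.0057932 − 0.0151515)/0.0029842 = -0.0093583/0.0029842 = -3.1359.
p-value = P(Z > -3.136) ≈ 0.9991; since p > α = 0.05, fail to reject H₀.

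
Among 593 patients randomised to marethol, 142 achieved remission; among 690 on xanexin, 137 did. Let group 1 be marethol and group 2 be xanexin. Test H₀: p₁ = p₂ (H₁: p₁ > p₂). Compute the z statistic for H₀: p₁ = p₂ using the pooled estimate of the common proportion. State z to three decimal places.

z = 1.771

p̂₁ = 142/593 ≈ 0.23946, p̂₂ = 137/690 ≈ 0.19855.
Pooled p̂ = (142+137)/(593+690) = 279/1283 = 0.21746.
SE = √(0.170171 × 0.00313562) = 0.02310.
z = (0.23946 − 0.19855)/0.02310 = 0.04091/0.02310 = 1.771.
p-value = P(Z > 1.771) ≈ 0.0383.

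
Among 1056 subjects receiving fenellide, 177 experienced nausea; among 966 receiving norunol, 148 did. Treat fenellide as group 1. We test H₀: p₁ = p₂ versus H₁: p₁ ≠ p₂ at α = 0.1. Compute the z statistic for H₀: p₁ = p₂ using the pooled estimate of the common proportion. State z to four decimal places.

p̂₁ = 177/1056 ≈ 0.167614, p̂₂ = 148/966 ≈ 0.153209.
Pooled p̂ = (177+148)/(1056+966) = 325/2022 = 0.160732.
SE = √(p̂(1−p̂)(1/n₁+1/n₂)) = √(0.160732·0.839268·0.00198217) = √(0.000267389) = 0.016352.
z = (0.167614 − 0.153209)/0.016352 = 0.014405/0.016352 = 0.8809.
p-value = 2·P(Z > 0.881) ≈ 0.3784, so at α = 0.1 we fail to reject H₀.

z = 0.8809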